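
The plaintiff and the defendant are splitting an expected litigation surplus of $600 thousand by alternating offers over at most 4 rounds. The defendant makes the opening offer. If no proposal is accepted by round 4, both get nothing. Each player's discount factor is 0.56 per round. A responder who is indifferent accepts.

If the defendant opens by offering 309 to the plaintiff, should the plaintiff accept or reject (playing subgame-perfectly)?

Work out the plaintiff's continuation value if the offer is rejected.
Round 4 (the plaintiff proposes): rejection yields 0 for the defendant; the plaintiff offers 0 and keeps 600.
Round 3 (the defendant proposes): the plaintiff can get 600 next round, worth 0.56 × 600 = 336 now, so the defendant offers 336, keeping 264.
Round 2 (the plaintiff proposes): the defendant can get 264 next round, worth 0.56 × 264 = 147.84 now. The plaintiff offers 147.84 and keeps 600 − 147.84 = 452.16.
So by rejecting in round 1, the plaintiff gets 452.16 next round, worth 0.56 × 452.16 = 253.2096 now.
Offer 309 ≥ 253.2096, so the plaintiff accepts.

Accept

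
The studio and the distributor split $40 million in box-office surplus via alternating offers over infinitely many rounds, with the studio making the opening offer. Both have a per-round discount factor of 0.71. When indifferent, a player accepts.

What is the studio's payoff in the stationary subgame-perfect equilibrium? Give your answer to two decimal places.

When the studio proposes, the distributor accepts any offer worth at least 0.71 times what the distributor would get by proposing next round; and vice versa.
This gives x = 40 − 0.71y and y = 40 − 0.71x, where x and y are each side's share when it proposes.
Hence (1 − 0.71·0.71)x = 40(1 − 0.71), i.e. 0.4959·x = 11.6.
x ≈ 23.3918; the distributor's share is 40 − x ≈ 16.6082.

23.39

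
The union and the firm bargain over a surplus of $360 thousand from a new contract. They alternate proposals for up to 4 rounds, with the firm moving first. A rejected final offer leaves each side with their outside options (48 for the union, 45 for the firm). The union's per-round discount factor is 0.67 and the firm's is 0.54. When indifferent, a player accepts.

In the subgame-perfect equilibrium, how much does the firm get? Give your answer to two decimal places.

172.69

Round 4 (the union proposes): the firm gets 45 if talks fail, so the union offers 45 and keeps 315.
Round 3 (the firm proposes): the union can get 315 next round, worth 0.67 × 315 = 211.05 now. The firm offers 211.05 and keeps 360 − 211.05 = 148.95.
Round 2 (the union proposes): the firm can get 148.95 next round, worth 0.54 × 148.95 = 80.433 now; the union offers that and keeps 279.567.
Round 1 (the firm proposes): the union can get 279.567 next round, worth 0.67 × 279.567 = 187.30989 now, so the firm offers 187.30989, keeping 172.69011.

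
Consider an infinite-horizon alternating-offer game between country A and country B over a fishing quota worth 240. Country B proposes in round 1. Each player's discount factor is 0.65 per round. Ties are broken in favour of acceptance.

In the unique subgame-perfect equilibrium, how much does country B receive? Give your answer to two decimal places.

145.45

In a stationary SPE each proposer offers the other exactly their discounted continuation value.
If country B keeps x when proposing and country A keeps y when proposing, then x = 240 − 0.65y and y = 240 − 0.65x.
Solving: x = 240(1 − 0.65) / (1 − 0.65·0.65) = 84 / 0.5775 ≈ 145.4545.
Country A gets 240 − 145.4545 ≈ 94.5455.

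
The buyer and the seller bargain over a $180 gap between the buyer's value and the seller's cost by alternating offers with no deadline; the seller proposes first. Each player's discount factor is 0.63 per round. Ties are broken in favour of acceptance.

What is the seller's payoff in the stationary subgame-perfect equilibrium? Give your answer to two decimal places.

In a stationary SPE each proposer offers the other exactly their discounted continuation value.
If the seller keeps x when proposing and the buyer keeps y when proposing, then x = 180 − 0.63y and y = 180 − 0.63x.
Solving: x = 180(1 − 0.63) / (1 − 0.63·0.63) = 66.6 / 0.6031 ≈ 110.4294.
The buyer gets 180 − 110.4294 ≈ 69.5706.

110.43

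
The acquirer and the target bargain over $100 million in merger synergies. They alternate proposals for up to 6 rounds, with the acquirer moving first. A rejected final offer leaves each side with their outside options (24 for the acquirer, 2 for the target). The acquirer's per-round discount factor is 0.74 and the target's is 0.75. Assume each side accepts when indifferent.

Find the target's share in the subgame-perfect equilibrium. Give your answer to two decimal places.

Round 6 (the target proposes): the acquirer gets 24 if talks fail, so the target offers 24 and keeps 76.
Round 5 (the acquirer proposes): the target can get 76 next round, worth 0.75 × 76 = 57 now, so the acquirer offers 57, keeping 43.
Round 4 (the target proposes): the acquirer can get 43 next round, worth 0.74 × 43 = 31.82 now. The target offers 31.82 and keeps 100 − 31.82 = 68.18.
Round 3 (the acquirer proposes): the target can get 68.18 next round, worth 0.75 × 68.18 = 51.135 now. The acquirer offers 51.135 and keeps 100 − 51.135 = 48.865.
Round 2 (the target proposes): the acquirer can get 48.865 next round, worth 0.74 × 48.865 = 36.1601 now; the target offers that and keeps 63.8399.
Round 1 (the acquirer proposes): the target can get 63.8399 next round, worth 0.75 × 63.8399 = 47.879925 now; the acquirer offers that and keeps 52.120075.

47.88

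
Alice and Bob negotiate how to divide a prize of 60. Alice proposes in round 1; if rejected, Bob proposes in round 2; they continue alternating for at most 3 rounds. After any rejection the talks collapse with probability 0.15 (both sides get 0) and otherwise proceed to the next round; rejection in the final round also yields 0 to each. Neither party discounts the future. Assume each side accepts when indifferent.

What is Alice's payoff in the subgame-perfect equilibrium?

By backward induction:
Round 3 (Alice proposes): Bob will accept anything ≥ 0, so Alice offers 0 and keeps 60.
Round 2 (Bob proposes): rejecting gives Alice an expected 0.85 × 60 = 51, so Bob offers 51, keeping 9.
Round 1 (Alice proposes): rejecting gives Bob an expected 0.85 × 9 = 7.65; Alice offers that and keeps 52.35.

52.35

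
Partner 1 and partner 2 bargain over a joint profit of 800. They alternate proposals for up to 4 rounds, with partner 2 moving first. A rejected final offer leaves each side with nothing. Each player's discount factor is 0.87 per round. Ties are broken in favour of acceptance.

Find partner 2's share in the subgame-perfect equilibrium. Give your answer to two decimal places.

Round 4 (partner 1 proposes): partner 2 will accept anything ≥ 0, so partner 1 offers 0 and keeps 800.
Round 3 (partner 2 proposes): partner 1 can get 800 next round, worth 0.87 × 800 = 696 now; partner 2 offers that and keeps 104.
Round 2 (partner 1 proposes): partner 2 can get 104 next round, worth 0.87 × 104 = 90.48 now. Partner 1 offers 90.48 and keeps 800 − 90.48 = 709.52.
Round 1 (partner 2 proposes): partner 1 can get 709.52 next round, worth 0.87 × 709.52 = 617.2824 now. Partner 2 offers 617.2824 and keeps 800 − 617.2824 = 182.7176.

182.72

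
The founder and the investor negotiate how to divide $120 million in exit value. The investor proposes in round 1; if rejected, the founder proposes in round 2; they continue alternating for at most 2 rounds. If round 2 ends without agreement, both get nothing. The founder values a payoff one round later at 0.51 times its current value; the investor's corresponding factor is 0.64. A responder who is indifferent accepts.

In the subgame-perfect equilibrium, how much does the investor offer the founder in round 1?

61.2

Round 2 (the founder proposes): rejection yields 0 for the investor; the founder offers 0 and keeps 120.
Round 1 (the investor proposes): the founder can get 120 next round, worth 0.51 × 120 = 61.2 now; the investor offers that and keeps 58.8.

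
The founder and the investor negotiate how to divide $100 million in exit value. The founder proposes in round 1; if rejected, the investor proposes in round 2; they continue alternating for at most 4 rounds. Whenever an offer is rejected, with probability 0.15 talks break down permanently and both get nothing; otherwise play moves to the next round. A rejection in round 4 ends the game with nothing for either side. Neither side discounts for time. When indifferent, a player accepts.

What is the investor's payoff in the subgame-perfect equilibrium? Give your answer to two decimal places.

By backward induction:
Round 4 (the investor proposes): the founder will accept anything ≥ 0, so the investor offers 0 and keeps 100.
Round 3 (the founder proposes): rejecting gives the investor an expected 0.85 × 100 = 85; the founder offers that and keeps 15.
Round 2 (the investor proposes): rejecting gives the founder an expected 0.85 × 15 = 12.75. The investor offers 12.75 and keeps 100 − 12.75 = 87.25.
Round 1 (the founder proposes): rejecting gives the investor an expected 0.85 × 87.25 = 74.1625; the founder offers that and keeps 25.8375.

74.16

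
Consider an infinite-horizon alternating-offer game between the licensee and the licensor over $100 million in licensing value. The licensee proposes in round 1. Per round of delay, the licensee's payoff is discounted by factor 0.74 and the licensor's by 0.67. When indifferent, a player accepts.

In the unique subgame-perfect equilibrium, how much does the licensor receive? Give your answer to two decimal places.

34.55

In a stationary SPE each proposer offers the other exactly their discounted continuation value.
If the licensee keeps x when proposing and the licensor keeps y when proposing, then x = 100 − 0.67y and y = 100 − 0.74x.
Solving: x = 100(1 − 0.67) / (1 − 0.74·0.67) = 33 / 0.5042 ≈ 65.4502.
The licensor gets 100 − 65.4502 ≈ 34.5498.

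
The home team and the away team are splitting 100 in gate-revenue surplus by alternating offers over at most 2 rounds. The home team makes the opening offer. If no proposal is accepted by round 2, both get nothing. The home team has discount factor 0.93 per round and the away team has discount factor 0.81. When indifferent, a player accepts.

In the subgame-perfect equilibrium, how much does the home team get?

19

Solve by backward induction from round 2.
Round 2 (the away team proposes): rejection yields 0 for the home team; the away team offers 0 and keeps 100.
Round 1 (the home team proposes): the away team can get 100 next round, worth 0.81 × 100 = 81 now, so the home team offers 81, keeping 19.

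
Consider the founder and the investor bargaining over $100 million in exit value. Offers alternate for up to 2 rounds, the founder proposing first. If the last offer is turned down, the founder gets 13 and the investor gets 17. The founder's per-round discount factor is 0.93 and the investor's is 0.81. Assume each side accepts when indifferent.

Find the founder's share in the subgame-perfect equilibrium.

Round 2 (the investor proposes): the founder gets 13 if talks fail, so the investor offers 13 and keeps 87.
Round 1 (the founder proposes): the investor can get 87 next round, worth 0.81 × 87 = 70.47 now, so the founder offers 70.47, keeping 29.53.

29.53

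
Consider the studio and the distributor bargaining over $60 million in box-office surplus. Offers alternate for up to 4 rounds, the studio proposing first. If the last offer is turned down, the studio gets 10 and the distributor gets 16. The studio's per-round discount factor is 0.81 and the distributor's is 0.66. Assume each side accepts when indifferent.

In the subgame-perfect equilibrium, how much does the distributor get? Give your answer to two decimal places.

By backward induction:
Round 4 (the distributor proposes): the studio gets 10 if talks fail, so the distributor offers 10 and keeps 50.
Round 3 (the studio proposes): the distributor can get 50 next round, worth 0.66 × 50 = 33 now. The studio offers 33 and keeps 60 − 33 = 27.
Round 2 (the distributor proposes): the studio can get 27 next round, worth 0.81 × 27 = 21.87 now; the distributor offers that and keeps 38.13.
Round 1 (the studio proposes): the distributor can get 38.13 next round, worth 0.66 × 38.13 = 25.1658 now. The studio offers 25.1658 and keeps 60 − 25.1658 = 34.8342.

25.17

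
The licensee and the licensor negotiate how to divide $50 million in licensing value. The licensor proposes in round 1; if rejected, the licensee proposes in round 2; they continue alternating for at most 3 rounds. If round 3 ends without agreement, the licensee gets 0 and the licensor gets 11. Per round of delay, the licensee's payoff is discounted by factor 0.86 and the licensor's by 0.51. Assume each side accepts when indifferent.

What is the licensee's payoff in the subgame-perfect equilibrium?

21.07

Round 3 (the licensor proposes): the licensee will accept anything ≥ 0, so the licensor offers 0 and keeps 50.
Round 2 (the licensee proposes): the licensor can get 50 next round, worth 0.51 × 50 = 25.5 now. The licensee offers 25.5 and keeps 50 − 25.5 = 24.5.
Round 1 (the licensor proposes): the licensee can get 24.5 next round, worth 0.86 × 24.5 = 21.07 now. The licensor offers 21.07 and keeps 50 − 21.07 = 28.93.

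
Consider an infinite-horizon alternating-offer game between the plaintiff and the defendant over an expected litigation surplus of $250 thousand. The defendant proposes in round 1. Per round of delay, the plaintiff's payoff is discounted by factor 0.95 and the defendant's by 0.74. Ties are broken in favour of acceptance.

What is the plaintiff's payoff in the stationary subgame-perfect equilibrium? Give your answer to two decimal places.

In a stationary SPE each proposer offers the other exactly their discounted continuation value.
If the defendant keeps x when proposing and the plaintiff keeps y when proposing, then x = 250 − 0.95y and y = 250 − 0.74x.
Solving: x = 250(1 − 0.95) / (1 − 0.74·0.95) = 12.5 / 0.297 ≈ 42.0875.
The plaintiff gets 250 − 42.0875 ≈ 207.9125.

207.91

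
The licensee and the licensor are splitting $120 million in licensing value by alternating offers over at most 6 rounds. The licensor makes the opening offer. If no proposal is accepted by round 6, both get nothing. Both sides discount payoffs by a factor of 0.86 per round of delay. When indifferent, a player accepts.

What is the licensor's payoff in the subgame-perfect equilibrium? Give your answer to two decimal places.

38.42

Round 6 (the licensee proposes): rejection yields 0 for the licensor; the licensee offers 0 and keeps 120.
Round 5 (the licensor proposes): the licensee can get 120 next round, worth 0.86 × 120 = 103.2 now, so the licensor offers 103.2, keeping 16.8.
Round 4 (the licensee proposes): the licensor can get 16.8 next round, worth 0.86 × 16.8 = 14.448 now; the licensee offers that and keeps 105.552.
Round 3 (the licensor proposes): the licensee can get 105.552 next round, worth 0.86 × 105.552 = 90.77472 now, so the licensor offers 90.77472, keeping 29.22528.
Round 2 (the licensee proposes): the licensor can get 29.22528 next round, worth 0.86 × 29.22528 = 25.1337408 now, so the licensee offers 25.1337408, keeping 94.8662592.
Round 1 (the licensor proposes): the licensee can get 94.8662592 next round, worth 0.86 × 94.8662592 = 81.584982912 now, so the licensor offers 81.584982912, keeping 38.415017088.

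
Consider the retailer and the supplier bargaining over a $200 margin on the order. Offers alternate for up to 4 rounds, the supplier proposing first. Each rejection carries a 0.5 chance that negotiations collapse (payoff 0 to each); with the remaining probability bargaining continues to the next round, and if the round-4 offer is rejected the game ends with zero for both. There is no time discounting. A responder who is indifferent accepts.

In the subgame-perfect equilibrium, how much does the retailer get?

Round 4 (the retailer proposes): rejection yields 0 for the supplier; the retailer offers 0 and keeps 200.
Round 3 (the supplier proposes): rejecting gives the retailer an expected 0.5 × 200 = 100; the supplier offers that and keeps 100.
Round 2 (the retailer proposes): rejecting gives the supplier an expected 0.5 × 100 = 50, so the retailer offers 50, keeping 150.
Round 1 (the supplier proposes): rejecting gives the retailer an expected 0.5 × 150 = 75, so the supplier offers 75, keeping 125.

75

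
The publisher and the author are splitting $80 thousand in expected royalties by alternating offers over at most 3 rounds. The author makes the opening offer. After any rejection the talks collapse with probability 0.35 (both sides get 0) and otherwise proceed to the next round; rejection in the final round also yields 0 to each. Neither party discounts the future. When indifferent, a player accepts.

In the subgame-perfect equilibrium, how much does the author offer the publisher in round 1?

18.2

By backward induction:
Round 3 (the author proposes): rejection yields 0 for the publisher; the author offers 0 and keeps 80.
Round 2 (the publisher proposes): rejecting gives the author an expected 0.65 × 80 = 52. The publisher offers 52 and keeps 80 − 52 = 28.
Round 1 (the author proposes): rejecting gives the publisher an expected 0.65 × 28 = 18.2; the author offers that and keeps 61.8.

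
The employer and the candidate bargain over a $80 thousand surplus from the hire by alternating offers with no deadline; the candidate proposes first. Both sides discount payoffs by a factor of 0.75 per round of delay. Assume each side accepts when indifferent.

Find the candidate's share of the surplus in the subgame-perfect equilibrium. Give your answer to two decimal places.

When the candidate proposes, the employer accepts any offer worth at least 0.75 times what the employer would get by proposing next round; and vice versa.
This gives x = 80 − 0.75y and y = 80 − 0.75x, where x and y are each side's share when it proposes.
Hence (1 − 0.75·0.75)x = 80(1 − 0.75), i.e. 0.4375·x = 20.
x ≈ 45.7143; the employer's share is 80 − x ≈ 34.2857.

45.71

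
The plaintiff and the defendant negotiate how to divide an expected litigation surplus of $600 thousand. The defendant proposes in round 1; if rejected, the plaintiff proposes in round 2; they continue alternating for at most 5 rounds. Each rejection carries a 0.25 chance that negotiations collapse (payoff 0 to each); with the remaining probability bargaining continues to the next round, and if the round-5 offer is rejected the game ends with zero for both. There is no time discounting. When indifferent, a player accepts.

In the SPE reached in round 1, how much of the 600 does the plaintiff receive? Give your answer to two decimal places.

Round 5 (the defendant proposes): the plaintiff will accept anything ≥ 0, so the defendant offers 0 and keeps 600.
Round 4 (the plaintiff proposes): rejecting gives the defendant an expected 0.75 × 600 = 450, so the plaintiff offers 450, keeping 150.
Round 3 (the defendant proposes): rejecting gives the plaintiff an expected 0.75 × 150 = 112.5. The defendant offers 112.5 and keeps 600 − 112.5 = 487.5.
Round 2 (the plaintiff proposes): rejecting gives the defendant an expected 0.75 × 487.5 = 365.625. The plaintiff offers 365.625 and keeps 600 − 365.625 = 234.375.
Round 1 (the defendant proposes): rejecting gives the plaintiff an expected 0.75 × 234.375 = 175.78125, so the defendant offers 175.78125, keeping 424.21875.

175.78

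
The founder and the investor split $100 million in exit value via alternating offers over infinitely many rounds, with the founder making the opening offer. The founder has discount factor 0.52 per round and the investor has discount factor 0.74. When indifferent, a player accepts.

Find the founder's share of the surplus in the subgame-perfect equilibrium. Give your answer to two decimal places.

When the founder proposes, the investor accepts any offer worth at least 0.74 times what the investor would get by proposing next round; and vice versa.
This gives x = 100 − 0.74y and y = 100 − 0.52x, where x and y are each side's share when it proposes.
Hence (1 − 0.74·0.52)x = 100(1 − 0.74), i.e. 0.6152·x = 26.
x ≈ 42.2627; the investor's share is 100 − x ≈ 57.7373.

42.26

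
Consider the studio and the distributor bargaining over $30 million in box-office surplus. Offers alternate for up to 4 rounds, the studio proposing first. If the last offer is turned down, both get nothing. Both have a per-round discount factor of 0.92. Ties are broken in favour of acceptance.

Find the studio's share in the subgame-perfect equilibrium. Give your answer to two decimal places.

Round 4 (the distributor proposes): the studio will accept anything ≥ 0, so the distributor offers 0 and keeps 30.
Round 3 (the studio proposes): the distributor can get 30 next round, worth 0.92 × 30 = 27.6 now; the studio offers that and keeps 2.4.
Round 2 (the distributor proposes): the studio can get 2.4 next round, worth 0.92 × 2.4 = 2.208 now. The distributor offers 2.208 and keeps 30 − 2.208 = 27.792.
Round 1 (the studio proposes): the distributor can get 27.792 next round, worth 0.92 × 27.792 = 25.56864 now, so the studio offers 25.56864, keeping 4.43136.

4.43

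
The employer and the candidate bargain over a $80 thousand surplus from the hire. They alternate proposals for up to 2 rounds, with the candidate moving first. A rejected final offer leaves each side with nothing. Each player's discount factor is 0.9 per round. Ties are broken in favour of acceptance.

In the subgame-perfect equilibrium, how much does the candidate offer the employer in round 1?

Solve by backward induction from round 2.
Round 2 (the employer proposes): rejection yields 0 for the candidate; the employer offers 0 and keeps 80.
Round 1 (the candidate proposes): the employer can get 80 next round, worth 0.9 × 80 = 72 now. The candidate offers 72 and keeps 80 − 72 = 8.

72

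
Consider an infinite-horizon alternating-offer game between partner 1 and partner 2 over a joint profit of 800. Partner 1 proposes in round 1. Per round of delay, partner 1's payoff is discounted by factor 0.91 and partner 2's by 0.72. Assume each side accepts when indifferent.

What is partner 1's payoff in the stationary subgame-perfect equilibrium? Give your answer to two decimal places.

When partner 1 proposes, partner 2 accepts any offer worth at least 0.72 times what partner 2 would get by proposing next round; and vice versa.
This gives x = 800 − 0.72y and y = 800 − 0.91x, where x and y are each side's share when it proposes.
Hence (1 − 0.72·0.91)x = 800(1 − 0.72), i.e. 0.3448·x = 224.
x ≈ 649.6520; partner 2's share is 800 − x ≈ 150.3480.

649.65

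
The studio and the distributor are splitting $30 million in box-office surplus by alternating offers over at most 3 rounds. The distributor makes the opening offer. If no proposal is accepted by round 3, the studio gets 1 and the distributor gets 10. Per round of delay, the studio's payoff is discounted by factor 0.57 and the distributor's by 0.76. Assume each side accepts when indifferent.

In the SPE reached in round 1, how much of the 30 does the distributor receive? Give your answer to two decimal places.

Round 3 (the distributor proposes): the studio gets 1 if talks fail, so the distributor offers 1 and keeps 29.
Round 2 (the studio proposes): the distributor can get 29 next round, worth 0.76 × 29 = 22.04 now, so the studio offers 22.04, keeping 7.96.
Round 1 (the distributor proposes): the studio can get 7.96 next round, worth 0.57 × 7.96 = 4.5372 now; the distributor offers that and keeps 25.4628.

25.46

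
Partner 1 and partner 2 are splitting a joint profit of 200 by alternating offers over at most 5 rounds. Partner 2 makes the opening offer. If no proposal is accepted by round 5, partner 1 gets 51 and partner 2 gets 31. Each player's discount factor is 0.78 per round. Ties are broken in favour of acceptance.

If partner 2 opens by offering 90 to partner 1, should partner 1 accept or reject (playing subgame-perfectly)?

Accept

Round 5 (partner 2 proposes): partner 1 gets 51 if talks fail, so partner 2 offers 51 and keeps 149.
Round 4 (partner 1 proposes): partner 2 can get 149 next round, worth 0.78 × 149 = 116.22 now. Partner 1 offers 116.22 and keeps 200 − 116.22 = 83.78.
Round 3 (partner 2 proposes): partner 1 can get 83.78 next round, worth 0.78 × 83.78 = 65.3484 now; partner 2 offers that and keeps 134.6516.
Round 2 (partner 1 proposes): partner 2 can get 134.6516 next round, worth 0.78 × 134.6516 = 105.028248 now, so partner 1 offers 105.028248, keeping 94.971752.
So by rejecting in round 1, partner 1 gets 94.971752 next round, worth 0.78 × 94.971752 = 74.07796656 now.
Offer 90 ≥ 74.07796656, so partner 1 accepts.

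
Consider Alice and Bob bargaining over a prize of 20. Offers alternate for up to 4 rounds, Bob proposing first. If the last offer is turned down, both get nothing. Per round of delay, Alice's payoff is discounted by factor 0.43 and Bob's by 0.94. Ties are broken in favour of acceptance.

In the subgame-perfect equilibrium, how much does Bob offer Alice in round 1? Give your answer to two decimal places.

3.99

Round 4 (Alice proposes): Bob will accept anything ≥ 0, so Alice offers 0 and keeps 20.
Round 3 (Bob proposes): Alice can get 20 next round, worth 0.43 × 20 = 8.6 now; Bob offers that and keeps 11.4.
Round 2 (Alice proposes): Bob can get 11.4 next round, worth 0.94 × 11.4 = 10.716 now; Alice offers that and keeps 9.284.
Round 1 (Bob proposes): Alice can get 9.284 next round, worth 0.43 × 9.284 = 3.99212 now, so Bob offers 3.99212, keeping 16.00788.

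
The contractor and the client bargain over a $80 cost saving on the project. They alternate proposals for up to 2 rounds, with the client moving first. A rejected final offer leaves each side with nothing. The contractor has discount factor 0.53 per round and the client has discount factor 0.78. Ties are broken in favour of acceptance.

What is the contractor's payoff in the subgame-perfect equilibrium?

42.4

Work backward from the last round.
Round 2 (the contractor proposes): rejection yields 0 for the client; the contractor offers 0 and keeps 80.
Round 1 (the client proposes): the contractor can get 80 next round, worth 0.53 × 80 = 42.4 now; the client offers that and keeps 37.6.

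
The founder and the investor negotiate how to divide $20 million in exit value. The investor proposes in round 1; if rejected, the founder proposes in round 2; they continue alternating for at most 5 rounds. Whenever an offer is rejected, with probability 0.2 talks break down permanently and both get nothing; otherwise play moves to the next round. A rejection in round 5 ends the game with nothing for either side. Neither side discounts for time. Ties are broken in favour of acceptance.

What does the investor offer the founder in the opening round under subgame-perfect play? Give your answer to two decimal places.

By backward induction:
Round 5 (the investor proposes): rejection yields 0 for the founder; the investor offers 0 and keeps 20.
Round 4 (the founder proposes): rejecting gives the investor an expected 0.8 × 20 = 16, so the founder offers 16, keeping 4.
Round 3 (the investor proposes): rejecting gives the founder an expected 0.8 × 4 = 3.2; the investor offers that and keeps 16.8.
Round 2 (the founder proposes): rejecting gives the investor an expected 0.8 × 16.8 = 13.44; the founder offers that and keeps 6.56.
Round 1 (the investor proposes): rejecting gives the founder an expected 0.8 × 6.56 = 5.248; the investor offers that and keeps 14.752.

5.25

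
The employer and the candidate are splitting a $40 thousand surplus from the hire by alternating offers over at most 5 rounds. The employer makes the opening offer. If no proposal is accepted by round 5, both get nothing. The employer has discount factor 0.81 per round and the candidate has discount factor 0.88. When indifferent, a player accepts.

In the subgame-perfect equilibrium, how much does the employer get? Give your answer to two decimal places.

Round 5 (the employer proposes): rejection yields 0 for the candidate; the employer offers 0 and keeps 40.
Round 4 (the candidate proposes): the employer can get 40 next round, worth 0.81 × 40 = 32.4 now. The candidate offers 32.4 and keeps 40 − 32.4 = 7.6.
Round 3 (the employer proposes): the candidate can get 7.6 next round, worth 0.88 × 7.6 = 6.688 now. The employer offers 6.688 and keeps 40 − 6.688 = 33.312.
Round 2 (the candidate proposes): the employer can get 33.312 next round, worth 0.81 × 33.312 = 26.98272 now. The candidate offers 26.98272 and keeps 40 − 26.98272 = 13.01728.
Round 1 (the employer proposes): the candidate can get 13.01728 next round, worth 0.88 × 13.01728 = 11.4552064 now, so the employer offers 11.4552064, keeping 28.5447936.

28.54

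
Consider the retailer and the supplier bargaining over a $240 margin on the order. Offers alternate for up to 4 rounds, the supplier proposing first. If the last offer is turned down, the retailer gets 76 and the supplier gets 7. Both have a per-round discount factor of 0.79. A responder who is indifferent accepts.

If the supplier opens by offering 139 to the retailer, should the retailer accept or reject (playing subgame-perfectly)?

Round 4 (the retailer proposes): the supplier gets 7 if talks fail, so the retailer offers 7 and keeps 233.
Round 3 (the supplier proposes): the retailer can get 233 next round, worth 0.79 × 233 = 184.07 now. The supplier offers 184.07 and keeps 240 − 184.07 = 55.93.
Round 2 (the retailer proposes): the supplier can get 55.93 next round, worth 0.79 × 55.93 = 44.1847 now, so the retailer offers 44.1847, keeping 195.8153.
So by rejecting in round 1, the retailer gets 195.8153 next round, worth 0.79 × 195.8153 = 154.694087 now.
Offer 139 < 154.694087, so the retailer rejects.

Reject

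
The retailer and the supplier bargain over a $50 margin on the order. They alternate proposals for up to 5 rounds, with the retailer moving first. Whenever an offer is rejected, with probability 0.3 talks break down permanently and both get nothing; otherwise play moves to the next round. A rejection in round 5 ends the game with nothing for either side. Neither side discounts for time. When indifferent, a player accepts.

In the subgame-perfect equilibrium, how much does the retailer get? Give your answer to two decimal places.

34.36

Round 5 (the retailer proposes): rejection yields 0 for the supplier; the retailer offers 0 and keeps 50.
Round 4 (the supplier proposes): rejecting gives the retailer an expected 0.7 × 50 = 35, so the supplier offers 35, keeping 15.
Round 3 (the retailer proposes): rejecting gives the supplier an expected 0.7 × 15 = 10.5. The retailer offers 10.5 and keeps 50 − 10.5 = 39.5.
Round 2 (the supplier proposes): rejecting gives the retailer an expected 0.7 × 39.5 = 27.65. The supplier offers 27.65 and keeps 50 − 27.65 = 22.35.
Round 1 (the retailer proposes): rejecting gives the supplier an expected 0.7 × 22.35 = 15.645; the retailer offers that and keeps 34.355.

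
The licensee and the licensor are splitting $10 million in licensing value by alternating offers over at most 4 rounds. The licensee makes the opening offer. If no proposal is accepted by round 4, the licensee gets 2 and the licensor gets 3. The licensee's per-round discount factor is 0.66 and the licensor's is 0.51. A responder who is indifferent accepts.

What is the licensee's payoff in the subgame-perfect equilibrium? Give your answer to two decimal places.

Round 4 (the licensor proposes): the licensee gets 2 if talks fail, so the licensor offers 2 and keeps 8.
Round 3 (the licensee proposes): the licensor can get 8 next round, worth 0.51 × 8 = 4.08 now, so the licensee offers 4.08, keeping 5.92.
Round 2 (the licensor proposes): the licensee can get 5.92 next round, worth 0.66 × 5.92 = 3.9072 now; the licensor offers that and keeps 6.0928.
Round 1 (the licensee proposes): the licensor can get 6.0928 next round, worth 0.51 × 6.0928 = 3.107328 now. The licensee offers 3.107328 and keeps 10 − 3.107328 = 6.892672.

6.89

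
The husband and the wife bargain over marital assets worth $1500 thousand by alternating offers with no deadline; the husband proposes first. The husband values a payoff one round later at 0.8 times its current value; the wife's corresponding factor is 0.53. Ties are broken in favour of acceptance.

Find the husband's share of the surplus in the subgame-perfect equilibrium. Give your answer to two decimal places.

When the husband proposes, the wife accepts any offer worth at least 0.53 times what the wife would get by proposing next round; and vice versa.
This gives x = 1500 − 0.53y and y = 1500 − 0.8x, where x and y are each side's share when it proposes.
Hence (1 − 0.53·0.8)x = 1500(1 − 0.53), i.e. 0.576·x = 705.
x ≈ 1223.9583; the wife's share is 1500 − x ≈ 276.0417.

1223.96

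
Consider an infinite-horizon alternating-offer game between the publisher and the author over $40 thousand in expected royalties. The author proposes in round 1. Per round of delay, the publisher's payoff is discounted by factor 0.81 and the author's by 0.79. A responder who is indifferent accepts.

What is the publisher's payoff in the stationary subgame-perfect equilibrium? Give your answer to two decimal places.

In a stationary SPE each proposer offers the other exactly their discounted continuation value.
If the author keeps x when proposing and the publisher keeps y when proposing, then x = 40 − 0.81y and y = 40 − 0.79x.
Solving: x = 40(1 − 0.81) / (1 − 0.79·0.81) = 7.6 / 0.3601 ≈ 21.1052.
The publisher gets 40 − 21.1052 ≈ 18.8948.

18.89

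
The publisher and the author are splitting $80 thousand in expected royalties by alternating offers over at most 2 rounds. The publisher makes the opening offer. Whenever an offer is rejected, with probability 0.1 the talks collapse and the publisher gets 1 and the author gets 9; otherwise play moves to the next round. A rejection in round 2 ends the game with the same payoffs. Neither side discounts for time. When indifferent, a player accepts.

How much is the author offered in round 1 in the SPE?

72

Round 2 (the author proposes): the publisher gets 1 if talks fail, so the author offers 1 and keeps 79.
Round 1 (the publisher proposes): rejecting gives the author an expected 0.9 × 79 + 0.1 × 9 = 72, so the publisher offers 72, keeping 8.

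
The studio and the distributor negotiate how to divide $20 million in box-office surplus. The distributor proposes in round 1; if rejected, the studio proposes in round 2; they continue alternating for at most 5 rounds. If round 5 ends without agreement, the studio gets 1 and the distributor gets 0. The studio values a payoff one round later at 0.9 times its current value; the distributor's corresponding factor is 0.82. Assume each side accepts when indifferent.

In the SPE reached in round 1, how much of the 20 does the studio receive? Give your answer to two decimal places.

6.18

Solve by backward induction from round 5.
Round 5 (the distributor proposes): the studio gets 1 if talks fail, so the distributor offers 1 and keeps 19.
Round 4 (the studio proposes): the distributor can get 19 next round, worth 0.82 × 19 = 15.58 now, so the studio offers 15.58, keeping 4.42.
Round 3 (the distributor proposes): the studio can get 4.42 next round, worth 0.9 × 4.42 = 3.978 now; the distributor offers that and keeps 16.022.
Round 2 (the studio proposes): the distributor can get 16.022 next round, worth 0.82 × 16.022 = 13.13804 now, so the studio offers 13.13804, keeping 6.86196.
Round 1 (the distributor proposes): the studio can get 6.86196 next round, worth 0.9 × 6.86196 = 6.175764 now. The distributor offers 6.175764 and keeps 20 − 6.175764 = 13.824236.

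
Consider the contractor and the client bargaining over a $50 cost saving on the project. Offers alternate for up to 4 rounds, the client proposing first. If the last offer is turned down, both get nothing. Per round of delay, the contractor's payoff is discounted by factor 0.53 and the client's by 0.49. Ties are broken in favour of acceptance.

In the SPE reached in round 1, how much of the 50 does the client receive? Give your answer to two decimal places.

29.60

By backward induction:
Round 4 (the contractor proposes): rejection yields 0 for the client; the contractor offers 0 and keeps 50.
Round 3 (the client proposes): the contractor can get 50 next round, worth 0.53 × 50 = 26.5 now. The client offers 26.5 and keeps 50 − 26.5 = 23.5.
Round 2 (the contractor proposes): the client can get 23.5 next round, worth 0.49 × 23.5 = 11.515 now. The contractor offers 11.515 and keeps 50 − 11.515 = 38.485.
Round 1 (the client proposes): the contractor can get 38.485 next round, worth 0.53 × 38.485 = 20.39705 now; the client offers that and keeps 29.60295.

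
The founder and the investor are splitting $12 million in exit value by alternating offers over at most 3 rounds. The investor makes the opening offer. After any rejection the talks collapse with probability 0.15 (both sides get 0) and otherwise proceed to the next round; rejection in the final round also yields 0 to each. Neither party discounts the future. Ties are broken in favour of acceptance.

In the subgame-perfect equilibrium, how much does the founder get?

Round 3 (the investor proposes): the founder will accept anything ≥ 0, so the investor offers 0 and keeps 12.
Round 2 (the founder proposes): rejecting gives the investor an expected 0.85 × 12 = 10.2; the founder offers that and keeps 1.8.
Round 1 (the investor proposes): rejecting gives the founder an expected 0.85 × 1.8 = 1.53; the investor offers that and keeps 10.47.

1.53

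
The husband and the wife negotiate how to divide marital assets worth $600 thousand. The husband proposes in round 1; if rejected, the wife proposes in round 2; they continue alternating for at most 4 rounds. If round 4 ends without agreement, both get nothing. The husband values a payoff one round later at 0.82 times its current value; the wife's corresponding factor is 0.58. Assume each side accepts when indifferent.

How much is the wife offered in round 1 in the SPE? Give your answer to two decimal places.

228.15

Round 4 (the wife proposes): rejection yields 0 for the husband; the wife offers 0 and keeps 600.
Round 3 (the husband proposes): the wife can get 600 next round, worth 0.58 × 600 = 348 now, so the husband offers 348, keeping 252.
Round 2 (the wife proposes): the husband can get 252 next round, worth 0.82 × 252 = 206.64 now, so the wife offers 206.64, keeping 393.36.
Round 1 (the husband proposes): the wife can get 393.36 next round, worth 0.58 × 393.36 = 228.1488 now. The husband offers 228.1488 and keeps 600 − 228.1488 = 371.8512.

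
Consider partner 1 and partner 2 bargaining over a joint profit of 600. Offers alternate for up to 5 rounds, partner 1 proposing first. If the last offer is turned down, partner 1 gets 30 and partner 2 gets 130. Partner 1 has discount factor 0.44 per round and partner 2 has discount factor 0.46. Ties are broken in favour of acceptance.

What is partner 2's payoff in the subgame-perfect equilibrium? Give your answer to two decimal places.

191.17

Work backward from the last round.
Round 5 (partner 1 proposes): partner 2 gets 130 if talks fail, so partner 1 offers 130 and keeps 470.
Round 4 (partner 2 proposes): partner 1 can get 470 next round, worth 0.44 × 470 = 206.8 now. Partner 2 offers 206.8 and keeps 600 − 206.8 = 393.2.
Round 3 (partner 1 proposes): partner 2 can get 393.2 next round, worth 0.46 × 393.2 = 180.872 now; partner 1 offers that and keeps 419.128.
Round 2 (partner 2 proposes): partner 1 can get 419.128 next round, worth 0.44 × 419.128 = 184.41632 now, so partner 2 offers 184.41632, keeping 415.58368.
Round 1 (partner 1 proposes): partner 2 can get 415.58368 next round, worth 0.46 × 415.58368 = 191.1684928 now; partner 1 offers that and keeps 408.8315072.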